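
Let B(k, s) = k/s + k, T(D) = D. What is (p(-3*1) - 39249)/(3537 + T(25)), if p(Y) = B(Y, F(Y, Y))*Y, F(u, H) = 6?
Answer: -78477/7124 ≈ -11.016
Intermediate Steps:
B(k, s) = k + k/s (B(k, s) = k/s + k = k + k/s)
p(Y) = 7*Y**2/6 (p(Y) = (Y + Y/6)*Y = (7*Y/6)*Y = 7*Y**2/6)
(p(-3*1) - 39249)/(3537 + T(25)) = (7*(-3*1)**2/6 - 39249)/(3537 + 25) = ((7/6)*(-3)**2 - 39249)/3562 = ((7/6)*9 - 39249)*(1/3562) = (21/2 - 39249)*(1/3562) = -78477/2*1/3562 = -78477/7124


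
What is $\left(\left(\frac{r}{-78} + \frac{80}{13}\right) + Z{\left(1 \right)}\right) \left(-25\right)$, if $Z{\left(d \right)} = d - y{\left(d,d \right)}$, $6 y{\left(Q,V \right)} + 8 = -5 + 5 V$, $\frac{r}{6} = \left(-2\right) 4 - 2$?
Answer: $- \frac{9025}{39} \approx -231.41$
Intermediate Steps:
$r = -60$ ($r = 6 \left(\left(-2\right) 4 - 2\right) = 6 \left(-8 - 2\right) = 6 \left(-10\right) = -60$)
$y{\left(Q,V \right)} = - \frac{13}{6} + \frac{5 V}{6}$ ($y{\left(Q,V \right)} = - \frac{4}{3} + \frac{-5 + 5 V}{6} = - \frac{4}{3} + \left(- \frac{5}{6} + \frac{5 V}{6}\right) = - \frac{13}{6} + \frac{5 V}{6}$)
$Z{\left(d \right)} = \frac{13}{6} + \frac{d}{6}$ ($Z{\left(d \right)} = d - \left(- \frac{13}{6} + \frac{5 d}{6}\right) = \frac{13}{6} + \frac{d}{6}$)
$\left(\left(\frac{r}{-78} + \frac{80}{13}\right) + Z{\left(1 \right)}\right) \left(-25\right) = \left(\left(- \frac{60}{-78} + \frac{80}{13}\right) + \left(\frac{13}{6} + \frac{1}{6} \cdot 1\right)\right) \left(-25\right) = \left(\left(\left(-60\right) \left(- \frac{1}{78}\right) + 80 \cdot \frac{1}{13}\right) + \left(\frac{13}{6} + \frac{1}{6}\right)\right) \left(-25\right) = \left(\left(\frac{10}{13} + \frac{80}{13}\right) + \frac{7}{3}\right) \left(-25\right) = \left(\frac{90}{13} + \frac{7}{3}\right) \left(-25\right) = \frac{361}{39} \left(-25\right) = - \frac{9025}{39}$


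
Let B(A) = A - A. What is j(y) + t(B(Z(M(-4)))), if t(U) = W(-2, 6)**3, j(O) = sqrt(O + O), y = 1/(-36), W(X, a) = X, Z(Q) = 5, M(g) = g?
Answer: -8 + I*sqrt(2)/6 ≈ -8.0 + 0.2357*I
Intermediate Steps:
B(A) = 0
y = -1/36 ≈ -0.027778
j(O) = sqrt(2)*sqrt(O) (j(O) = sqrt(2*O) = sqrt(2)*sqrt(O))
t(U) = -8 (t(U) = (-2)**3 = -8)
j(y) + t(B(Z(M(-4)))) = sqrt(2)*sqrt(-1/36) - 8 = sqrt(2)*(I/6) - 8 = I*sqrt(2)/6 - 8 = -8 + I*sqrt(2)/6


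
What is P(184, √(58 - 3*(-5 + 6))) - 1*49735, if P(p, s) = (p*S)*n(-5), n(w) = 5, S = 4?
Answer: -46055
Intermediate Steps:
P(p, s) = 20*p (P(p, s) = (p*4)*5 = (4*p)*5 = 20*p)
P(184, √(58 - 3*(-5 + 6))) - 1*49735 = 20*184 - 1*49735 = 3680 - 49735 = -46055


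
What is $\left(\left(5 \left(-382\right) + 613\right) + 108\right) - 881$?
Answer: $-2070$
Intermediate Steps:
$\left(\left(5 \left(-382\right) + 613\right) + 108\right) - 881 = \left(\left(-1910 + 613\right) + 108\right) - 881 = \left(-1297 + 108\right) - 881 = -1189 - 881 = -2070$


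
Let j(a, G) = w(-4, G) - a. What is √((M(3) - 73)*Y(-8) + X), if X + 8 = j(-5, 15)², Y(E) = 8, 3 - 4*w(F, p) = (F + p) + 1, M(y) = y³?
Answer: 3*I*√655/4 ≈ 19.195*I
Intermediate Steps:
w(F, p) = ½ - F/4 - p/4 (w(F, p) = ¾ - ((F + p) + 1)/4 = ¾ - (1 + F + p)/4 = ¾ + (-¼ - F/4 - p/4) = ½ - F/4 - p/4)
j(a, G) = 3/2 - a - G/4 (j(a, G) = (½ - ¼*(-4) - G/4) - a = (½ + 1 - G/4) - a = (3/2 - G/4) - a = 3/2 - a - G/4)
X = -7/16 (X = -8 + (3/2 - 1*(-5) - ¼*15)² = -8 + (3/2 + 5 - 15/4)² = -8 + (11/4)² = -8 + 121/16 = -7/16 ≈ -0.43750)
√((M(3) - 73)*Y(-8) + X) = √((3³ - 73)*8 - 7/16) = √((27 - 73)*8 - 7/16) = √(-46*8 - 7/16) = √(-368 - 7/16) = √(-5895/16) = 3*I*√655/4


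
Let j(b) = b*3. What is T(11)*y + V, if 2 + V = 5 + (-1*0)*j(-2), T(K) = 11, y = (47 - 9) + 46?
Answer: 927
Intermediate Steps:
y = 84 (y = 38 + 46 = 84)
j(b) = 3*b
V = 3 (V = -2 + (5 + (-1*0)*(3*(-2))) = -2 + (5 + 0*(-6)) = -2 + (5 + 0) = -2 + 5 = 3)
T(11)*y + V = 11*84 + 3 = 924 + 3 = 927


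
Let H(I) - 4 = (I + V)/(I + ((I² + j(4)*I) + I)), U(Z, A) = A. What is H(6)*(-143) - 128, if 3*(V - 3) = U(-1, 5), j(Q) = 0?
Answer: -6586/9 ≈ -731.78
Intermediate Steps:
V = 14/3 (V = 3 + (⅓)*5 = 3 + 5/3 = 14/3 ≈ 4.6667)
H(I) = 4 + (14/3 + I)/(I² + 2*I) (H(I) = 4 + (I + 14/3)/(I + ((I² + 0*I) + I)) = 4 + (14/3 + I)/(I + ((I² + 0) + I)) = 4 + (14/3 + I)/(I + (I² + I)) = 4 + (14/3 + I)/(I + (I + I²)) = 4 + (14/3 + I)/(I² + 2*I))
H(6)*(-143) - 128 = ((⅓)*(14 + 12*6² + 27*6)/(6*(2 + 6)))*(-143) - 128 = ((⅓)*(⅙)*(14 + 12*36 + 162)/8)*(-143) - 128 = ((⅓)*(⅙)*(⅛)*(14 + 432 + 162))*(-143) - 128 = ((⅓)*(⅙)*(⅛)*608)*(-143) - 128 = (38/9)*(-143) - 128 = -5434/9 - 128 = -6586/9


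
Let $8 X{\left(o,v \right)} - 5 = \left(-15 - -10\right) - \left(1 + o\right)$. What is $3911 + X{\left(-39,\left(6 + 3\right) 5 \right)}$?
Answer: $\frac{15663}{4} \approx 3915.8$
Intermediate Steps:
$X{\left(o,v \right)} = - \frac{1}{8} - \frac{o}{8}$ ($X{\left(o,v \right)} = \frac{5}{8} + \frac{\left(-15 - -10\right) - \left(1 + o\right)}{8} = \frac{5}{8} + \frac{\left(-15 + 10\right) - \left(1 + o\right)}{8} = \frac{5}{8} + \frac{-5 - \left(1 + o\right)}{8} = \frac{5}{8} + \frac{-6 - o}{8} = \frac{5}{8} - \left(\frac{3}{4} + \frac{o}{8}\right) = - \frac{1}{8} - \frac{o}{8}$)
$3911 + X{\left(-39,\left(6 + 3\right) 5 \right)} = 3911 - - \frac{19}{4} = 3911 + \left(- \frac{1}{8} + \frac{39}{8}\right) = 3911 + \frac{19}{4} = \frac{15663}{4}$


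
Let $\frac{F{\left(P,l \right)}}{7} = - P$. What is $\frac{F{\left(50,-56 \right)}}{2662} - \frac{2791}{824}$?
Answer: $- \frac{3859021}{1096744} \approx -3.5186$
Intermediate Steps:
$F{\left(P,l \right)} = - 7 P$ ($F{\left(P,l \right)} = 7 \left(- P\right) = - 7 P$)
$\frac{F{\left(50,-56 \right)}}{2662} - \frac{2791}{824} = \frac{\left(-7\right) 50}{2662} - \frac{2791}{824} = \left(-350\right) \frac{1}{2662} - \frac{2791}{824} = - \frac{175}{1331} - \frac{2791}{824} = - \frac{3859021}{1096744}$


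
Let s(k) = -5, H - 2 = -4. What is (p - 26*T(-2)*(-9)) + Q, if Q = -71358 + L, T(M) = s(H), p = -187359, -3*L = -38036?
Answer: -741625/3 ≈ -2.4721e+5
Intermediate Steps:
L = 38036/3 (L = -1/3*(-38036) = 38036/3 ≈ 12679.)
H = -2 (H = 2 - 4 = -2)
T(M) = -5
Q = -176038/3 (Q = -71358 + 38036/3 = -176038/3 ≈ -58679.)
(p - 26*T(-2)*(-9)) + Q = (-187359 - 26*(-5)*(-9)) - 176038/3 = (-187359 + 130*(-9)) - 176038/3 = (-187359 - 1170) - 176038/3 = -188529 - 176038/3 = -741625/3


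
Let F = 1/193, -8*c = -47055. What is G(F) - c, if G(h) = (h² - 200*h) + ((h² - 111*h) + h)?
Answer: -1753230319/297992 ≈ -5883.5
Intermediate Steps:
c = 47055/8 (c = -⅛*(-47055) = 47055/8 ≈ 5881.9)
F = 1/193 ≈ 0.0051813
G(h) = -310*h + 2*h² (G(h) = (h² - 200*h) + (h² - 110*h) = -310*h + 2*h²)
G(F) - c = 2*(1/193)*(-155 + 1/193) - 1*47055/8 = 2*(1/193)*(-29914/193) - 47055/8 = -59828/37249 - 47055/8 = -1753230319/297992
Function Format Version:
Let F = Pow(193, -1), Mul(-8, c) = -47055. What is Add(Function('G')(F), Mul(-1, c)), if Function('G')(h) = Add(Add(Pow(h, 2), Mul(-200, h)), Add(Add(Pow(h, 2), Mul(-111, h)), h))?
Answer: Rational(-1753230319, 297992) ≈ -5883.5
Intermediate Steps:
c = Rational(47055, 8) (c = Mul(Rational(-1, 8), -47055) = Rational(47055, 8) ≈ 5881.9)
F = Rational(1, 193) ≈ 0.0051813
Function('G')(h) = Add(Mul(-310, h), Mul(2, Pow(h, 2))) (Function('G')(h) = Add(Add(Pow(h, 2), Mul(-200, h)), Add(Pow(h, 2), Mul(-110, h))) = Add(Mul(-310, h), Mul(2, Pow(h, 2))))
Add(Function('G')(F), Mul(-1, c)) = Add(Mul(2, Rational(1, 193), Add(-155, Rational(1, 193))), Mul(-1, Rational(47055, 8))) = Add(Mul(2, Rational(1, 193), Rational(-29914, 193)), Rational(-47055, 8)) = Add(Rational(-59828, 37249), Rational(-47055, 8)) = Rational(-1753230319, 297992)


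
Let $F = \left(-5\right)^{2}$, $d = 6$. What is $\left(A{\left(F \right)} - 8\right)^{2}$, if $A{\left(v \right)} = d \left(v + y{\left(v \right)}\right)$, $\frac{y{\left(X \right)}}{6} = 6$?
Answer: $128164$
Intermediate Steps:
$y{\left(X \right)} = 36$ ($y{\left(X \right)} = 6 \cdot 6 = 36$)
$F = 25$
$A{\left(v \right)} = 216 + 6 v$ ($A{\left(v \right)} = 6 \left(v + 36\right) = 6 \left(36 + v\right) = 216 + 6 v$)
$\left(A{\left(F \right)} - 8\right)^{2} = \left(\left(216 + 6 \cdot 25\right) - 8\right)^{2} = \left(\left(216 + 150\right) - 8\right)^{2} = \left(366 - 8\right)^{2} = 358^{2} = 128164$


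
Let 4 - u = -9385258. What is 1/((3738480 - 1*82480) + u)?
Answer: 1/13041262 ≈ 7.6680e-8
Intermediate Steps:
u = 9385262 (u = 4 - 1*(-9385258) = 4 + 9385258 = 9385262)
1/((3738480 - 1*82480) + u) = 1/((3738480 - 1*82480) + 9385262) = 1/((3738480 - 82480) + 9385262) = 1/(3656000 + 9385262) = 1/13041262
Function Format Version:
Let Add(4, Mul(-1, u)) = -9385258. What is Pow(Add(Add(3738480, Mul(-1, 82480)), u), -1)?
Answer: Rational(1, 13041262) ≈ 7.6680e-8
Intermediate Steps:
u = 9385262 (u = Add(4, Mul(-1, -9385258)) = Add(4, 9385258) = 9385262)
Pow(Add(Add(3738480, Mul(-1, 82480)), u), -1) = Pow(Add(Add(3738480, Mul(-1, 82480)), 9385262), -1) = Pow(Add(Add(3738480, -82480), 9385262), -1) = Pow(Add(3656000, 9385262), -1) = Pow(13041262, -1) = Rational(1, 13041262)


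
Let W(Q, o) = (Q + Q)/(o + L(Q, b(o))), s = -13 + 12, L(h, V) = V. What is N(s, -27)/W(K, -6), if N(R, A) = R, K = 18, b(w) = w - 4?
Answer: 4/9 ≈ 0.44444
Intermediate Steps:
b(w) = -4 + w
s = -1
W(Q, o) = 2*Q/(-4 + 2*o) (W(Q, o) = (Q + Q)/(o + (-4 + o)) = (2*Q)/(-4 + 2*o) = 2*Q/(-4 + 2*o))
N(s, -27)/W(K, -6) = -1/(18/(-2 - 6)) = -1/(18/(-8)) = -1/(18*(-1/8)) = -1/(-9/4) = -1*(-4/9) = 4/9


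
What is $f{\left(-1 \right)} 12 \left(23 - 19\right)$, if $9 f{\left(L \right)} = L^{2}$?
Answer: $\frac{16}{3} \approx 5.3333$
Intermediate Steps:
$f{\left(L \right)} = \frac{L^{2}}{9}$
$f{\left(-1 \right)} 12 \left(23 - 19\right) = \frac{\left(-1\right)^{2}}{9} \cdot 12 \left(23 - 19\right) = \frac{1}{9} \cdot 1 \cdot 12 \cdot 4 = \frac{1}{9} \cdot 48 = \frac{16}{3}$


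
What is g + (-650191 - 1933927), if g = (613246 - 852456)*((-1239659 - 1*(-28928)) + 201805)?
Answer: 241342604342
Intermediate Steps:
g = 241345188460 (g = -239210*((-1239659 + 28928) + 201805) = -239210*(-1210731 + 201805) = -239210*(-1008926) = 241345188460)
g + (-650191 - 1933927) = 241345188460 + (-650191 - 1933927) = 241345188460 - 2584118 = 241342604342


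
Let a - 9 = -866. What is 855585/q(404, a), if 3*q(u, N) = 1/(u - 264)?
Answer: 359345700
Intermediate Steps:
a = -857 (a = 9 - 866 = -857)
q(u, N) = 1/(3*(-264 + u)) (q(u, N) = 1/(3*(u - 264)) = 1/(3*(-264 + u)))
855585/q(404, a) = 855585/((1/(3*(-264 + 404)))) = 855585/(((1/3)/140)) = 855585/(((1/3)*(1/140))) = 855585/(1/420) = 855585*420 = 359345700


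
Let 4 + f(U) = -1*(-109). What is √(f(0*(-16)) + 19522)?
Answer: √19627 ≈ 140.10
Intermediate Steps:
f(U) = 105 (f(U) = -4 - 1*(-109) = -4 + 109 = 105)
√(f(0*(-16)) + 19522) = √(105 + 19522) = √19627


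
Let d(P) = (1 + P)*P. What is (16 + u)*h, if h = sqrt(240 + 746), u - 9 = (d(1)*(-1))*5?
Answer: 15*sqrt(986) ≈ 471.01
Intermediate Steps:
d(P) = P*(1 + P)
u = -1 (u = 9 + ((1*(1 + 1))*(-1))*5 = 9 + ((1*2)*(-1))*5 = 9 + (2*(-1))*5 = 9 - 2*5 = 9 - 10 = -1)
h = sqrt(986) ≈ 31.401
(16 + u)*h = (16 - 1)*sqrt(986) = 15*sqrt(986)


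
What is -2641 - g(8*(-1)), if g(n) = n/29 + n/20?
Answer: -382847/145 ≈ -2640.3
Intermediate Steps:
g(n) = 49*n/580 (g(n) = n*(1/29) + n*(1/20) = n/29 + n/20 = 49*n/580)
-2641 - g(8*(-1)) = -2641 - 49*8*(-1)/580 = -2641 - 49*(-8)/580 = -2641 - 1*(-98/145) = -2641 + 98/145 = -382847/145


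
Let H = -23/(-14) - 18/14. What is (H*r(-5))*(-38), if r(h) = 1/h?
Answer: 19/7 ≈ 2.7143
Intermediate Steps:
r(h) = 1/h
H = 5/14 (H = -23*(-1/14) - 18*1/14 = 23/14 - 9/7 = 5/14 ≈ 0.35714)
(H*r(-5))*(-38) = ((5/14)/(-5))*(-38) = ((5/14)*(-⅕))*(-38) = -1/14*(-38) = 19/7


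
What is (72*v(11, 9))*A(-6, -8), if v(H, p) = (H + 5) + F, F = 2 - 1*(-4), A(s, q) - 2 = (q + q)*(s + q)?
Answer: 357984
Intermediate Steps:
A(s, q) = 2 + 2*q*(q + s) (A(s, q) = 2 + (q + q)*(s + q) = 2 + (2*q)*(q + s) = 2 + 2*q*(q + s))
F = 6 (F = 2 + 4 = 6)
v(H, p) = 11 + H (v(H, p) = (H + 5) + 6 = (5 + H) + 6 = 11 + H)
(72*v(11, 9))*A(-6, -8) = (72*(11 + 11))*(2 + 2*(-8)² + 2*(-8)*(-6)) = (72*22)*(2 + 2*64 + 96) = 1584*(2 + 128 + 96) = 1584*226 = 357984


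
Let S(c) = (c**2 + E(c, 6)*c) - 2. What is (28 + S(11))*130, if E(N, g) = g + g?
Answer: 36270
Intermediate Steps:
E(N, g) = 2*g
S(c) = -2 + c**2 + 12*c (S(c) = (c**2 + (2*6)*c) - 2 = (c**2 + 12*c) - 2 = -2 + c**2 + 12*c)
(28 + S(11))*130 = (28 + (-2 + 11**2 + 12*11))*130 = (28 + (-2 + 121 + 132))*130 = (28 + 251)*130 = 279*130 = 36270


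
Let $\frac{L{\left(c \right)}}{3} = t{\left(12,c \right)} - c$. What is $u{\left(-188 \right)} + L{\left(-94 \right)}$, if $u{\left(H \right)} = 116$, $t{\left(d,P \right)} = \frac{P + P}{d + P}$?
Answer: $\frac{16600}{41} \approx 404.88$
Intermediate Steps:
$t{\left(d,P \right)} = \frac{2 P}{P + d}$
$L{\left(c \right)} = - 3 c + \frac{6 c}{12 + c}$ ($L{\left(c \right)} = 3 \left(\frac{2 c}{c + 12} - c\right) = 3 \left(\frac{2 c}{12 + c} - c\right) = 3 \left(- c + \frac{2 c}{12 + c}\right) = - 3 c + \frac{6 c}{12 + c}$)
$u{\left(-188 \right)} + L{\left(-94 \right)} = 116 + 3 \left(-94\right) \frac{1}{12 - 94} \left(-10 - -94\right) = 116 + 3 \left(-94\right) \frac{1}{-82} \left(-10 + 94\right) = 116 + 3 \left(-94\right) \left(- \frac{1}{82}\right) 84 = 116 + \frac{11844}{41} = \frac{16600}{41}$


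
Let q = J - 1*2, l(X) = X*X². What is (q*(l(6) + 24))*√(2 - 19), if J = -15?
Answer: -4080*I*√17 ≈ -16822.0*I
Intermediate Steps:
l(X) = X³
q = -17 (q = -15 - 1*2 = -15 - 2 = -17)
(q*(l(6) + 24))*√(2 - 19) = (-17*(6³ + 24))*√(2 - 19) = (-17*(216 + 24))*√(-17) = (-17*240)*(I*√17) = -4080*I*√17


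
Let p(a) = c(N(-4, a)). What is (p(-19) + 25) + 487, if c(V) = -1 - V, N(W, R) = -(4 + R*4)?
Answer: 439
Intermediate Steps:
N(W, R) = -4 - 4*R (N(W, R) = -(4 + 4*R) = -4 - 4*R)
p(a) = 3 + 4*a (p(a) = -1 - (-4 - 4*a) = -1 + (4 + 4*a) = 3 + 4*a)
(p(-19) + 25) + 487 = ((3 + 4*(-19)) + 25) + 487 = ((3 - 76) + 25) + 487 = (-73 + 25) + 487 = -48 + 487 = 439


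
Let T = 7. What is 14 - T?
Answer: 7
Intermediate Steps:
14 - T = 14 - 1*7 = 14 - 7 = 7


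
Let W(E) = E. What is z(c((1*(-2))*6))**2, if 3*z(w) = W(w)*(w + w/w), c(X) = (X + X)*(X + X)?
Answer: 12273094656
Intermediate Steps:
c(X) = 4*X**2 (c(X) = (2*X)*(2*X) = 4*X**2)
z(w) = w*(1 + w)/3 (z(w) = (w*(w + w/w))/3 = (w*(w + 1))/3 = (w*(1 + w))/3 = w*(1 + w)/3)
z(c((1*(-2))*6))**2 = ((4*((1*(-2))*6)**2)*(1 + 4*((1*(-2))*6)**2)/3)**2 = ((4*(-2*6)**2)*(1 + 4*(-2*6)**2)/3)**2 = ((4*(-12)**2)*(1 + 4*(-12)**2)/3)**2 = ((4*144)*(1 + 4*144)/3)**2 = ((1/3)*576*(1 + 576))**2 = ((1/3)*576*577)**2 = 110784**2 = 12273094656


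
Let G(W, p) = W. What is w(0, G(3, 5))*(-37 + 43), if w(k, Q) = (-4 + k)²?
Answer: 96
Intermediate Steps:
w(0, G(3, 5))*(-37 + 43) = (-4 + 0)²*(-37 + 43) = (-4)²*6 = 16*6 = 96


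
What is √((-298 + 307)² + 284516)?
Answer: √284597 ≈ 533.48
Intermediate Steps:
√((-298 + 307)² + 284516) = √(9² + 284516) = √(81 + 284516) = √284597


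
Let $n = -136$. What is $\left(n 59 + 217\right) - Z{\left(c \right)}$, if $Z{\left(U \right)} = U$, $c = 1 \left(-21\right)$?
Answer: $-7786$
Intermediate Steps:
$c = -21$
$\left(n 59 + 217\right) - Z{\left(c \right)} = \left(\left(-136\right) 59 + 217\right) - -21 = \left(-8024 + 217\right) + 21 = -7807 + 21 = -7786$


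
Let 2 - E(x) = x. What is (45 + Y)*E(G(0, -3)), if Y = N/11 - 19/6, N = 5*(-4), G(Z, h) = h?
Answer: 13205/66 ≈ 200.08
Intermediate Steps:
N = -20
E(x) = 2 - x
Y = -329/66 (Y = -20/11 - 19/6 = -329/66 ≈ -4.9848)
(45 + Y)*E(G(0, -3)) = (45 - 329/66)*(2 - 1*(-3)) = 2641*(2 + 3)/66 = (2641/66)*5 = 13205/66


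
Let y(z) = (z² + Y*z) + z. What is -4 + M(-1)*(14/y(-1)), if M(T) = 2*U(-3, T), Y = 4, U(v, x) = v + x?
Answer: 24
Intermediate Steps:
y(z) = z² + 5*z (y(z) = (z² + 4*z) + z = z² + 5*z)
M(T) = -6 + 2*T (M(T) = 2*(-3 + T) = -6 + 2*T)
-4 + M(-1)*(14/y(-1)) = -4 + (-6 + 2*(-1))*(14/((-(5 - 1)))) = -4 + (-6 - 2)*(14/((-1*4))) = -4 - 112/(-4) = -4 - 112*(-1)/4 = -4 - 8*(-7/2) = -4 + 28 = 24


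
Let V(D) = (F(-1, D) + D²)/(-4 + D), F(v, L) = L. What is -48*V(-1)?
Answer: 0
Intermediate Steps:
V(D) = (D + D²)/(-4 + D)
-48*V(-1) = -48*(-(1 - 1)/(-4 - 1)) = -48*(-1*0/(-5)) = -48*(-1*(-⅕)*0) = -48*0 = -6*0 = 0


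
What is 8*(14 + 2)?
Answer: 128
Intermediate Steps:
8*(14 + 2) = 8*16 = 128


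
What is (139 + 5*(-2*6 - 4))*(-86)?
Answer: -5074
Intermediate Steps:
(139 + 5*(-2*6 - 4))*(-86) = (139 + 5*(-12 - 4))*(-86) = (139 + 5*(-16))*(-86) = (139 - 80)*(-86) = 59*(-86) = -5074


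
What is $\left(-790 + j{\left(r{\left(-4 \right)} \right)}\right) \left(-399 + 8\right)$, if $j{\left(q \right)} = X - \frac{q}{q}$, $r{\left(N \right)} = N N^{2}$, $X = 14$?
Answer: $303807$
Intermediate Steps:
$r{\left(N \right)} = N^{3}$
$j{\left(q \right)} = 13$ ($j{\left(q \right)} = 14 - \frac{q}{q} = 14 - 1 = 13$)
$\left(-790 + j{\left(r{\left(-4 \right)} \right)}\right) \left(-399 + 8\right) = \left(-790 + 13\right) \left(-399 + 8\right) = \left(-777\right) \left(-391\right) = 303807$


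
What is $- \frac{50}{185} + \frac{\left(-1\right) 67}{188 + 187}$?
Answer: $- \frac{6229}{13875} \approx -0.44894$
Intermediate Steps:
$- \frac{50}{185} + \frac{\left(-1\right) 67}{188 + 187} = \left(-50\right) \frac{1}{185} - \frac{67}{375} = - \frac{10}{37} - \frac{67}{375} = - \frac{6229}{13875}$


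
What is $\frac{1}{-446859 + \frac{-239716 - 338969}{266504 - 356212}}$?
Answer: $- \frac{89708}{40086248487} \approx -2.2379 \cdot 10^{-6}$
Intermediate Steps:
$\frac{1}{-446859 + \frac{-239716 - 338969}{266504 - 356212}} = \frac{1}{-446859 - \frac{578685}{-89708}} = \frac{1}{-446859 - - \frac{578685}{89708}} = \frac{1}{-446859 + \frac{578685}{89708}} = \frac{1}{- \frac{40086248487}{89708}} = - \frac{89708}{40086248487}$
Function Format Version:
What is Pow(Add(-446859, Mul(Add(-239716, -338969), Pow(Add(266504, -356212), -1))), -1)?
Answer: Rational(-89708, 40086248487) ≈ -2.2379e-6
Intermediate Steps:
Pow(Add(-446859, Mul(Add(-239716, -338969), Pow(Add(266504, -356212), -1))), -1) = Pow(Add(-446859, Mul(-578685, Pow(-89708, -1))), -1) = Pow(Add(-446859, Mul(-578685, Rational(-1, 89708))), -1) = Pow(Add(-446859, Rational(578685, 89708)), -1) = Pow(Rational(-40086248487, 89708), -1) = Rational(-89708, 40086248487)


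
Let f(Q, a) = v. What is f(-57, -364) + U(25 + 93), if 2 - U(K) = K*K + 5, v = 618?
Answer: -13309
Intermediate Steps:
f(Q, a) = 618
U(K) = -3 - K² (U(K) = 2 - (K*K + 5) = 2 - (K² + 5) = 2 - (5 + K²) = 2 + (-5 - K²) = -3 - K²)
f(-57, -364) + U(25 + 93) = 618 + (-3 - (25 + 93)²) = 618 + (-3 - 1*118²) = 618 + (-3 - 1*13924) = 618 + (-3 - 13924) = 618 - 13927 = -13309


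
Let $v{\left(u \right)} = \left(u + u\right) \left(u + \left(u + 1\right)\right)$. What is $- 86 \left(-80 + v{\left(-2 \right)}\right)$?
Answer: $5848$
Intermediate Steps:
$v{\left(u \right)} = 2 u \left(1 + 2 u\right)$ ($v{\left(u \right)} = 2 u \left(u + \left(1 + u\right)\right) = 2 u \left(1 + 2 u\right)$)
$- 86 \left(-80 + v{\left(-2 \right)}\right) = - 86 \left(-80 + 2 \left(-2\right) \left(1 + 2 \left(-2\right)\right)\right) = - 86 \left(-80 + 2 \left(-2\right) \left(1 - 4\right)\right) = - 86 \left(-80 + 2 \left(-2\right) \left(-3\right)\right) = - 86 \left(-80 + 12\right) = \left(-86\right) \left(-68\right) = 5848$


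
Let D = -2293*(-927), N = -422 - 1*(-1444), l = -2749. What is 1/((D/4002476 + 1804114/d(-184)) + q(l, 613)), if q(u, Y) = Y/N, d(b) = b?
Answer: -11760275107/115295814496742 ≈ -0.00010200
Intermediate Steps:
N = 1022 (N = -422 + 1444 = 1022)
q(u, Y) = Y/1022
D = 2125611
1/((D/4002476 + 1804114/d(-184)) + q(l, 613)) = 1/((2125611/4002476 + 1804114/(-184)) + (1/1022)*613) = 1/((2125611*(1/4002476) + 1804114*(-1/184)) + 613/1022) = 1/((2125611/4002476 - 902057/92) + 613/1022) = 1/(-451283242115/46028474 + 613/1022) = 1/(-115295814496742/11760275107) = -11760275107/115295814496742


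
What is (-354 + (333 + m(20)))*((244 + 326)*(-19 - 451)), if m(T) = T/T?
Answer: 5358000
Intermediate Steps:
m(T) = 1
(-354 + (333 + m(20)))*((244 + 326)*(-19 - 451)) = (-354 + (333 + 1))*((244 + 326)*(-19 - 451)) = (-354 + 334)*(570*(-470)) = -20*(-267900) = 5358000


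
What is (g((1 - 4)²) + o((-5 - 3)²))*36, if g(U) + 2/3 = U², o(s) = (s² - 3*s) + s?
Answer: 145740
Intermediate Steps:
o(s) = s² - 2*s
g(U) = -⅔ + U²
(g((1 - 4)²) + o((-5 - 3)²))*36 = ((-⅔ + ((1 - 4)²)²) + (-5 - 3)²*(-2 + (-5 - 3)²))*36 = ((-⅔ + ((-3)²)²) + (-8)²*(-2 + (-8)²))*36 = ((-⅔ + 9²) + 64*(-2 + 64))*36 = ((-⅔ + 81) + 64*62)*36 = (241/3 + 3968)*36 = (12145/3)*36 = 145740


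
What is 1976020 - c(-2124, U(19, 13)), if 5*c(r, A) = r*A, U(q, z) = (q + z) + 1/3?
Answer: 9948776/5 ≈ 1.9898e+6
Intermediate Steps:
U(q, z) = ⅓ + q + z (U(q, z) = (q + z) + ⅓ = ⅓ + q + z)
c(r, A) = A*r/5 (c(r, A) = (r*A)/5 = (A*r)/5 = A*r/5)
1976020 - c(-2124, U(19, 13)) = 1976020 - (⅓ + 19 + 13)*(-2124)/5 = 1976020 - 97*(-2124)/(5*3) = 1976020 - 1*(-68676/5) = 1976020 + 68676/5 = 9948776/5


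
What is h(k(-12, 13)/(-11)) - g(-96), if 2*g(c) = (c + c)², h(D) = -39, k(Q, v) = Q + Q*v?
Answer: -18471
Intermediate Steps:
g(c) = 2*c² (g(c) = (c + c)²/2 = (2*c)²/2 = (4*c²)/2 = 2*c²)
h(k(-12, 13)/(-11)) - g(-96) = -39 - 2*(-96)² = -39 - 2*9216 = -39 - 1*18432 = -39 - 18432 = -18471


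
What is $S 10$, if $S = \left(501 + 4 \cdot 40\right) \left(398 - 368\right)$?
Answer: $198300$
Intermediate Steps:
$S = 19830$ ($S = \left(501 + 160\right) 30 = 661 \cdot 30 = 19830$)
$S 10 = 19830 \cdot 10 = 198300$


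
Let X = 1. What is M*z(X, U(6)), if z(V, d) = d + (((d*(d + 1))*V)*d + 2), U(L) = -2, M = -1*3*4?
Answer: 48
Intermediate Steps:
M = -12 (M = -3*4 = -12)
z(V, d) = 2 + d + V*d**2*(1 + d) (z(V, d) = d + (((d*(1 + d))*V)*d + 2) = d + ((V*d*(1 + d))*d + 2) = d + (V*d**2*(1 + d) + 2) = d + (2 + V*d**2*(1 + d)) = 2 + d + V*d**2*(1 + d))
M*z(X, U(6)) = -12*(2 - 2 + 1*(-2)**2 + 1*(-2)**3) = -12*(2 - 2 + 1*4 + 1*(-8)) = -12*(2 - 2 + 4 - 8) = -12*(-4) = 48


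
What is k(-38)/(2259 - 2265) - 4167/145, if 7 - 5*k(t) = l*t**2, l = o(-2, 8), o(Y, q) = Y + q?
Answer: 226051/870 ≈ 259.83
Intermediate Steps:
l = 6 (l = -2 + 8 = 6)
k(t) = 7/5 - 6*t**2/5
k(-38)/(2259 - 2265) - 4167/145 = (7/5 - 6/5*(-38)**2)/(2259 - 2265) - 4167/145 = (7/5 - 6/5*1444)/(-6) - 4167*1/145 = (7/5 - 8664/5)*(-1/6) - 4167/145 = -8657/5*(-1/6) - 4167/145 = 8657/30 - 4167/145 = 226051/870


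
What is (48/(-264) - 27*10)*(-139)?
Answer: 413108/11 ≈ 37555.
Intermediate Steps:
(48/(-264) - 27*10)*(-139) = (48*(-1/264) - 270)*(-139) = (-2/11 - 270)*(-139) = -2972/11*(-139) = 413108/11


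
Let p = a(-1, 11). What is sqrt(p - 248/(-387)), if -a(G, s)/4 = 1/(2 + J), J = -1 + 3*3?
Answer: sqrt(100190)/645 ≈ 0.49074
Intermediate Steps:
J = 8 (J = -1 + 9 = 8)
a(G, s) = -2/5 (a(G, s) = -4/(2 + 8) = -4/10 = -4*1/10 = -2/5)
p = -2/5 ≈ -0.40000
sqrt(p - 248/(-387)) = sqrt(-2/5 - 248/(-387)) = sqrt(-2/5 - 248*(-1/387)) = sqrt(-2/5 + 248/387) = sqrt(466/1935) = sqrt(100190)/645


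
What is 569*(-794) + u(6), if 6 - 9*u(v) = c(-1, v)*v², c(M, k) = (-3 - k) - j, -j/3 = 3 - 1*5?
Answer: -1355176/3 ≈ -4.5173e+5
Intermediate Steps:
j = 6 (j = -3*(3 - 1*5) = -3*(3 - 5) = -3*(-2) = 6)
c(M, k) = -9 - k (c(M, k) = (-3 - k) - 1*6 = (-3 - k) - 6 = -9 - k)
u(v) = ⅔ - v²*(-9 - v)/9 (u(v) = ⅔ - (-9 - v)*v²/9 = ⅔ - v²*(-9 - v)/9)
569*(-794) + u(6) = 569*(-794) + (⅔ + (⅑)*6²*(9 + 6)) = -451786 + (⅔ + (⅑)*36*15) = -451786 + (⅔ + 60) = -451786 + 182/3 = -1355176/3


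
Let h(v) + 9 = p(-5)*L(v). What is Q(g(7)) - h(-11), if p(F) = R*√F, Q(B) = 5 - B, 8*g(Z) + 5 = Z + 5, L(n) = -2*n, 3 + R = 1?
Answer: 105/8 + 44*I*√5 ≈ 13.125 + 98.387*I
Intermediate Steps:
R = -2 (R = -3 + 1 = -2)
g(Z) = Z/8 (g(Z) = -5/8 + (Z + 5)/8 = -5/8 + (5 + Z)/8 = -5/8 + (5/8 + Z/8) = Z/8)
p(F) = -2*√F
h(v) = -9 + 4*I*v*√5 (h(v) = -9 + (-2*I*√5)*(-2*v) = -9 + 4*I*v*√5)
Q(g(7)) - h(-11) = (5 - 7/8) - (-9 + 4*I*(-11)*√5) = (5 - 1*7/8) - (-9 - 44*I*√5) = (5 - 7/8) + (9 + 44*I*√5) = 33/8 + (9 + 44*I*√5) = 105/8 + 44*I*√5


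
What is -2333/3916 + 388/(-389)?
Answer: -2426945/1523324 ≈ -1.5932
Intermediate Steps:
-2333/3916 + 388/(-389) = -2333*1/3916 + 388*(-1/389) = -2333/3916 - 388/389 = -2426945/1523324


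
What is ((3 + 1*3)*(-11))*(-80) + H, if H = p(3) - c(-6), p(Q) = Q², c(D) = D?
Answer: 5295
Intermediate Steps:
H = 15 (H = 3² - 1*(-6) = 9 + 6 = 15)
((3 + 1*3)*(-11))*(-80) + H = ((3 + 1*3)*(-11))*(-80) + 15 = ((3 + 3)*(-11))*(-80) + 15 = (6*(-11))*(-80) + 15 = -66*(-80) + 15 = 5280 + 15 = 5295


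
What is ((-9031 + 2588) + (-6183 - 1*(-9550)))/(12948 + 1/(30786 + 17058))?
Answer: -147168144/619484113 ≈ -0.23757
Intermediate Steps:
((-9031 + 2588) + (-6183 - 1*(-9550)))/(12948 + 1/(30786 + 17058)) = (-6443 + (-6183 + 9550))/(12948 + 1/47844) = (-6443 + 3367)/(12948 + 1/47844) = -3076/619484113/47844 = -3076*47844/619484113 = -147168144/619484113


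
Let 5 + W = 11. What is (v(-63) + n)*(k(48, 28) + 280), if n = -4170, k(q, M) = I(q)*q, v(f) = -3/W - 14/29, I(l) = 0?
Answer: -33868380/29 ≈ -1.1679e+6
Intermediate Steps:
W = 6 (W = -5 + 11 = 6)
v(f) = -57/58 (v(f) = -3/6 - 14/29 = -3*⅙ - 14*1/29 = -½ - 14/29 = -57/58)
k(q, M) = 0 (k(q, M) = 0*q = 0)
(v(-63) + n)*(k(48, 28) + 280) = (-57/58 - 4170)*(0 + 280) = -241917/58*280 = -33868380/29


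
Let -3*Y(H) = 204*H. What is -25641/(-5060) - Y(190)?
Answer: 5945531/460 ≈ 12925.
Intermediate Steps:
Y(H) = -68*H
-25641/(-5060) - Y(190) = -25641/(-5060) - (-68)*190 = -25641*(-1/5060) - 1*(-12920) = 2331/460 + 12920 = 5945531/460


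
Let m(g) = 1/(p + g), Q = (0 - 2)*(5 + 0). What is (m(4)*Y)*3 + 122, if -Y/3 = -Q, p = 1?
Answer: 104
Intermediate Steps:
Q = -10 (Q = -2*5 = -10)
m(g) = 1/(1 + g)
Y = -30 (Y = -(-3)*(-10) = -3*10 = -30)
(m(4)*Y)*3 + 122 = (-30/(1 + 4))*3 + 122 = (-30/5)*3 + 122 = ((1/5)*(-30))*3 + 122 = -6*3 + 122 = -18 + 122 = 104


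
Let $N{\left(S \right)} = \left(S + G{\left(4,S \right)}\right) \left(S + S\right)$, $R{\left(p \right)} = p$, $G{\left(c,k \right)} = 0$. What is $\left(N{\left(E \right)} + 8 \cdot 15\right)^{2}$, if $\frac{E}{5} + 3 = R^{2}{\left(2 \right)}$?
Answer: $28900$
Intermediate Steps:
$E = 5$ ($E = -15 + 5 \cdot 2^{2} = -15 + 5 \cdot 4 = -15 + 20 = 5$)
$N{\left(S \right)} = 2 S^{2}$ ($N{\left(S \right)} = \left(S + 0\right) \left(S + S\right) = S 2 S = 2 S^{2}$)
$\left(N{\left(E \right)} + 8 \cdot 15\right)^{2} = \left(2 \cdot 5^{2} + 8 \cdot 15\right)^{2} = \left(2 \cdot 25 + 120\right)^{2} = \left(50 + 120\right)^{2} = 170^{2} = 28900$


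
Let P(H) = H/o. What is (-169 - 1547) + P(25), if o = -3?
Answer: -5173/3 ≈ -1724.3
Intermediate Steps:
P(H) = -H/3 (P(H) = H/(-3) = H*(-⅓) = -H/3)
(-169 - 1547) + P(25) = (-169 - 1547) - ⅓*25 = -1716 - 25/3 = -5173/3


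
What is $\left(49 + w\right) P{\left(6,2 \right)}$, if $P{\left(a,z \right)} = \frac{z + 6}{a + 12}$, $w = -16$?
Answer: $\frac{44}{3} \approx 14.667$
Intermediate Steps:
$P{\left(a,z \right)} = \frac{6 + z}{12 + a}$
$\left(49 + w\right) P{\left(6,2 \right)} = \left(49 - 16\right) \frac{6 + 2}{12 + 6} = 33 \cdot \frac{1}{18} \cdot 8 = 33 \cdot \frac{4}{9} = \frac{44}{3}$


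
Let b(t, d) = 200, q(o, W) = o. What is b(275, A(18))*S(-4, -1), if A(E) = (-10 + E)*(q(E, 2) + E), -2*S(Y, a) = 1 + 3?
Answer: -400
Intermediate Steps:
S(Y, a) = -2 (S(Y, a) = -(1 + 3)/2 = -½*4 = -2)
A(E) = 2*E*(-10 + E) (A(E) = (-10 + E)*(E + E) = (-10 + E)*(2*E) = 2*E*(-10 + E))
b(275, A(18))*S(-4, -1) = 200*(-2) = -400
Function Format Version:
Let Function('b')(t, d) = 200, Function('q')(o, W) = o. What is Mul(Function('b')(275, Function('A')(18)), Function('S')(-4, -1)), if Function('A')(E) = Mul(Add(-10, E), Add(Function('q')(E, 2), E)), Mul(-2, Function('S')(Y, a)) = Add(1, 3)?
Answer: -400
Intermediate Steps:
Function('S')(Y, a) = -2 (Function('S')(Y, a) = Mul(Rational(-1, 2), Add(1, 3)) = Mul(Rational(-1, 2), 4) = -2)
Function('A')(E) = Mul(2, E, Add(-10, E)) (Function('A')(E) = Mul(Add(-10, E), Add(E, E)) = Mul(Add(-10, E), Mul(2, E)) = Mul(2, E, Add(-10, E)))
Mul(Function('b')(275, Function('A')(18)), Function('S')(-4, -1)) = Mul(200, -2) = -400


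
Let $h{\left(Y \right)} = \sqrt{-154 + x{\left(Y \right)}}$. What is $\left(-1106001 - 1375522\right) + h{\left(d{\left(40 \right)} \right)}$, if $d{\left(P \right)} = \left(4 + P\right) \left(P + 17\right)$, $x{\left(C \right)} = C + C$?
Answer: $-2481523 + \sqrt{4862} \approx -2.4815 \cdot 10^{6}$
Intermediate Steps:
$x{\left(C \right)} = 2 C$
$d{\left(P \right)} = \left(4 + P\right) \left(17 + P\right)$
$h{\left(Y \right)} = \sqrt{-154 + 2 Y}$
$\left(-1106001 - 1375522\right) + h{\left(d{\left(40 \right)} \right)} = \left(-1106001 - 1375522\right) + \sqrt{-154 + 2 \left(68 + 40^{2} + 21 \cdot 40\right)} = \left(-1106001 - 1375522\right) + \sqrt{-154 + 2 \left(68 + 1600 + 840\right)} = -2481523 + \sqrt{-154 + 2 \cdot 2508} = -2481523 + \sqrt{-154 + 5016} = -2481523 + \sqrt{4862}$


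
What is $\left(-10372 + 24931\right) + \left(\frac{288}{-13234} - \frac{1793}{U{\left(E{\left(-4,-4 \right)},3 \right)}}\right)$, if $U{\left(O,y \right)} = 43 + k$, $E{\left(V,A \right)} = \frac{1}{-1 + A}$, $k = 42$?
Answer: $\frac{8176760234}{562445} \approx 14538.0$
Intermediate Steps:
$U{\left(O,y \right)} = 85$ ($U{\left(O,y \right)} = 43 + 42 = 85$)
$\left(-10372 + 24931\right) + \left(\frac{288}{-13234} - \frac{1793}{U{\left(E{\left(-4,-4 \right)},3 \right)}}\right) = \left(-10372 + 24931\right) + \left(\frac{288}{-13234} - \frac{1793}{85}\right) = 14559 + \left(288 \left(- \frac{1}{13234}\right) - \frac{1793}{85}\right) = 14559 - \frac{11876521}{562445} = \frac{8176760234}{562445}$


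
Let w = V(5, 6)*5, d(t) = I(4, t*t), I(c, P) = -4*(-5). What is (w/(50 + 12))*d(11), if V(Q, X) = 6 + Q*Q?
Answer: 50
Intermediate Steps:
V(Q, X) = 6 + Q²
I(c, P) = 20
d(t) = 20
w = 155 (w = (6 + 5²)*5 = (6 + 25)*5 = 31*5 = 155)
(w/(50 + 12))*d(11) = (155/(50 + 12))*20 = (155/62)*20 = ((1/62)*155)*20 = (5/2)*20 = 50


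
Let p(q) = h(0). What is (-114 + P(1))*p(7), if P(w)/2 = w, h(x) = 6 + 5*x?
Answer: -672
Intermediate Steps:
P(w) = 2*w
p(q) = 6 (p(q) = 6 + 5*0 = 6 + 0 = 6)
(-114 + P(1))*p(7) = (-114 + 2*1)*6 = (-114 + 2)*6 = -112*6 = -672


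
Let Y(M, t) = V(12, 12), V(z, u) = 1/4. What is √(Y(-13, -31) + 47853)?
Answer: √191413/2 ≈ 218.75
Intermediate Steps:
V(z, u) = ¼
Y(M, t) = ¼
√(Y(-13, -31) + 47853) = √(¼ + 47853) = √(191413/4) = √191413/2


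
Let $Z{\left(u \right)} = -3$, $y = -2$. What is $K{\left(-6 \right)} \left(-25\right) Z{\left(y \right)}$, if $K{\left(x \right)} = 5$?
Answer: $375$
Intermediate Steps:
$K{\left(-6 \right)} \left(-25\right) Z{\left(y \right)} = 5 \left(-25\right) \left(-3\right) = \left(-125\right) \left(-3\right) = 375$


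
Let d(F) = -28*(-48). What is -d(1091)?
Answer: -1344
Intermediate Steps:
d(F) = 1344
-d(1091) = -1*1344 = -1344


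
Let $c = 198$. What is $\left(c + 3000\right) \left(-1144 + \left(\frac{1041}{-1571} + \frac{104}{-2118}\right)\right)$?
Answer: $- \frac{2030137652582}{554563} \approx -3.6608 \cdot 10^{6}$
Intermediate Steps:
$\left(c + 3000\right) \left(-1144 + \left(\frac{1041}{-1571} + \frac{104}{-2118}\right)\right) = \left(198 + 3000\right) \left(-1144 + \left(\frac{1041}{-1571} + \frac{104}{-2118}\right)\right) = 3198 \left(-1144 + \left(1041 \left(- \frac{1}{1571}\right) + 104 \left(- \frac{1}{2118}\right)\right)\right) = 3198 \left(-1144 - \frac{1184111}{1663689}\right) = 3198 \left(- \frac{1904444327}{1663689}\right) = - \frac{2030137652582}{554563}$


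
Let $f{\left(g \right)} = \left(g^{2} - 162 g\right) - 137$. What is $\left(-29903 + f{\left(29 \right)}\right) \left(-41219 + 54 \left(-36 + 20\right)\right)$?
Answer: $1426487451$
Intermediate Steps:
$f{\left(g \right)} = -137 + g^{2} - 162 g$
$\left(-29903 + f{\left(29 \right)}\right) \left(-41219 + 54 \left(-36 + 20\right)\right) = \left(-29903 - \left(4835 - 841\right)\right) \left(-41219 + 54 \left(-36 + 20\right)\right) = \left(-29903 - 3994\right) \left(-41219 + 54 \left(-16\right)\right) = \left(-29903 - 3994\right) \left(-41219 - 864\right) = \left(-33897\right) \left(-42083\right) = 1426487451$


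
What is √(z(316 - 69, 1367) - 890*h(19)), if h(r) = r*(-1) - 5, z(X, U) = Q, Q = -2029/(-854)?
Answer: √15579922526/854 ≈ 146.16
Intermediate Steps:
Q = 2029/854 (Q = -2029*(-1/854) = 2029/854 ≈ 2.3759)
z(X, U) = 2029/854
h(r) = -5 - r (h(r) = -r - 5 = -5 - r)
√(z(316 - 69, 1367) - 890*h(19)) = √(2029/854 - 890*(-5 - 1*19)) = √(2029/854 - 890*(-5 - 19)) = √(2029/854 - 890*(-24)) = √(2029/854 + 21360) = √(18243469/854) = √15579922526/854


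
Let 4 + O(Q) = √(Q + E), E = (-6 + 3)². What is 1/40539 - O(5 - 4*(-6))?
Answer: 162157/40539 - √38 ≈ -2.1644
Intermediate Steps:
E = 9 (E = (-3)² = 9)
O(Q) = -4 + √(9 + Q) (O(Q) = -4 + √(Q + 9) = -4 + √(9 + Q))
1/40539 - O(5 - 4*(-6)) = 1/40539 - (-4 + √(9 + (5 - 4*(-6)))) = 1/40539 - (-4 + √(9 + (5 + 24))) = 1/40539 - (-4 + √(9 + 29)) = 1/40539 - (-4 + √38) = 1/40539 + (4 - √38) = 162157/40539 - √38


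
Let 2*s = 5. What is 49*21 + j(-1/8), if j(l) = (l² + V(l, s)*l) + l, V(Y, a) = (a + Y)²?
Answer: 526431/512 ≈ 1028.2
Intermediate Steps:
s = 5/2 (s = (½)*5 = 5/2 ≈ 2.5000)
V(Y, a) = (Y + a)²
j(l) = l + l² + l*(5/2 + l)² (j(l) = (l² + (l + 5/2)²*l) + l = (l² + (5/2 + l)²*l) + l = (l² + l*(5/2 + l)²) + l = l + l² + l*(5/2 + l)²)
49*21 + j(-1/8) = 49*21 + (-1/8)*(29 + 4*(-1/8)² + 24*(-1/8))/4 = 1029 + (-1*⅛)*(29 + 4*(-1*⅛)² + 24*(-1*⅛))/4 = 1029 + (¼)*(-⅛)*(29 + 4*(-⅛)² + 24*(-⅛)) = 1029 + (¼)*(-⅛)*(29 + 4*(1/64) - 3) = 1029 + (¼)*(-⅛)*(29 + 1/16 - 3) = 1029 + (¼)*(-⅛)*(417/16) = 1029 - 417/512 = 526431/512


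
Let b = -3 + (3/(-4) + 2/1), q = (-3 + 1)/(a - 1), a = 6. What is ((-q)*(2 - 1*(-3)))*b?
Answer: -7/2 ≈ -3.5000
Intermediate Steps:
q = -⅖ (q = (-3 + 1)/(6 - 1) = -2/5 = -2*⅕ = -⅖ ≈ -0.40000)
b = -7/4 (b = -3 + (3*(-¼) + 2*1) = -3 + (-¾ + 2) = -3 + 5/4 = -7/4 ≈ -1.7500)
((-q)*(2 - 1*(-3)))*b = ((-1*(-⅖))*(2 - 1*(-3)))*(-7/4) = (2*(2 + 3)/5)*(-7/4) = ((⅖)*5)*(-7/4) = 2*(-7/4) = -7/2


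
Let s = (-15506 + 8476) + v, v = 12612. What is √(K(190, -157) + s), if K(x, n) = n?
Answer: 5*√217 ≈ 73.655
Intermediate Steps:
s = 5582 (s = (-15506 + 8476) + 12612 = -7030 + 12612 = 5582)
√(K(190, -157) + s) = √(-157 + 5582) = √5425 = 5*√217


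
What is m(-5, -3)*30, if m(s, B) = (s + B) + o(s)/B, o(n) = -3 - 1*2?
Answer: -190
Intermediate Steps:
o(n) = -5 (o(n) = -3 - 2 = -5)
m(s, B) = B + s - 5/B (m(s, B) = (s + B) - 5/B = (B + s) - 5/B = B + s - 5/B)
m(-5, -3)*30 = (-3 - 5 - 5/(-3))*30 = (-3 - 5 - 5*(-⅓))*30 = (-3 - 5 + 5/3)*30 = -19/3*30 = -190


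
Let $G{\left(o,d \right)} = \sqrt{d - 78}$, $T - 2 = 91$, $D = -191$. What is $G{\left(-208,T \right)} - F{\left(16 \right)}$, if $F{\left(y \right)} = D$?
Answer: $191 + \sqrt{15} \approx 194.87$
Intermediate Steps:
$T = 93$ ($T = 2 + 91 = 93$)
$F{\left(y \right)} = -191$
$G{\left(o,d \right)} = \sqrt{-78 + d}$
$G{\left(-208,T \right)} - F{\left(16 \right)} = \sqrt{-78 + 93} - -191 = \sqrt{15} + 191 = 191 + \sqrt{15}$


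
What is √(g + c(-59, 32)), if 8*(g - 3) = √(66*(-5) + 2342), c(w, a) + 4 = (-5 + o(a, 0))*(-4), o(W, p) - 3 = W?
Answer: √(-484 + √503)/2 ≈ 10.742*I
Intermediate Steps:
o(W, p) = 3 + W
c(w, a) = 4 - 4*a (c(w, a) = -4 + (-5 + (3 + a))*(-4) = -4 + (-2 + a)*(-4) = -4 + (8 - 4*a) = 4 - 4*a)
g = 3 + √503/4 (g = 3 + √(66*(-5) + 2342)/8 = 3 + √(-330 + 2342)/8 = 3 + √2012/8 = 3 + (2*√503)/8 = 3 + √503/4 ≈ 8.6069)
√(g + c(-59, 32)) = √((3 + √503/4) + (4 - 4*32)) = √((3 + √503/4) + (4 - 128)) = √((3 + √503/4) - 124) = √(-121 + √503/4)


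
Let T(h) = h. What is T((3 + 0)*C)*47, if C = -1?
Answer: -141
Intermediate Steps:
T((3 + 0)*C)*47 = ((3 + 0)*(-1))*47 = (3*(-1))*47 = -3*47 = -141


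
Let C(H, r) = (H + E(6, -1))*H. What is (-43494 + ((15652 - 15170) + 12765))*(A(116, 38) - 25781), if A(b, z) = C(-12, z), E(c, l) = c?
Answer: 777620123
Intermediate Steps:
C(H, r) = H*(6 + H) (C(H, r) = (H + 6)*H = (6 + H)*H = H*(6 + H))
A(b, z) = 72 (A(b, z) = -12*(6 - 12) = -12*(-6) = 72)
(-43494 + ((15652 - 15170) + 12765))*(A(116, 38) - 25781) = (-43494 + ((15652 - 15170) + 12765))*(72 - 25781) = (-43494 + (482 + 12765))*(-25709) = (-43494 + 13247)*(-25709) = -30247*(-25709) = 777620123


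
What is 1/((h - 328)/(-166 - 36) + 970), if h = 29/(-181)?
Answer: 36562/35524537 ≈ 0.0010292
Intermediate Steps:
h = -29/181 (h = 29*(-1/181) = -29/181 ≈ -0.16022)
1/((h - 328)/(-166 - 36) + 970) = 1/((-29/181 - 328)/(-166 - 36) + 970) = 1/(-59397/181/(-202) + 970) = 1/(-59397/181*(-1/202) + 970) = 1/(59397/36562 + 970) = 1/(35524537/36562) = 36562/35524537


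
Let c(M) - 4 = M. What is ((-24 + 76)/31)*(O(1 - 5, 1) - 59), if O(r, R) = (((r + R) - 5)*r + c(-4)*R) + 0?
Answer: -1404/31 ≈ -45.290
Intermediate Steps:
c(M) = 4 + M
O(r, R) = r*(-5 + R + r) (O(r, R) = (((r + R) - 5)*r + (4 - 4)*R) + 0 = (((R + r) - 5)*r + 0*R) + 0 = ((-5 + R + r)*r + 0) + 0 = (r*(-5 + R + r) + 0) + 0 = r*(-5 + R + r) + 0 = r*(-5 + R + r))
((-24 + 76)/31)*(O(1 - 5, 1) - 59) = ((-24 + 76)/31)*((1 - 5)*(-5 + 1 + (1 - 5)) - 59) = (52*(1/31))*(-4*(-5 + 1 - 4) - 59) = 52*(-4*(-8) - 59)/31 = 52*(32 - 59)/31 = (52/31)*(-27) = -1404/31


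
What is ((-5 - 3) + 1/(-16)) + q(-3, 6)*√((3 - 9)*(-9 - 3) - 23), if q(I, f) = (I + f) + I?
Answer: -129/16 ≈ -8.0625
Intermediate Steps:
q(I, f) = f + 2*I
((-5 - 3) + 1/(-16)) + q(-3, 6)*√((3 - 9)*(-9 - 3) - 23) = ((-5 - 3) + 1/(-16)) + (6 + 2*(-3))*√((3 - 9)*(-9 - 3) - 23) = (-8 - 1/16) + (6 - 6)*√(-6*(-12) - 23) = -129/16 + 0*√(72 - 23) = -129/16 + 0*√49 = -129/16 + 0*7 = -129/16 + 0 = -129/16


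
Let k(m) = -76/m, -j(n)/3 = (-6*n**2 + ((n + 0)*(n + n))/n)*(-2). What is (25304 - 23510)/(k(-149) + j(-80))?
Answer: -133653/17236282 ≈ -0.0077542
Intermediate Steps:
j(n) = -36*n**2 + 12*n (j(n) = -3*(-6*n**2 + ((n + 0)*(n + n))/n)*(-2) = -3*(-6*n**2 + (n*(2*n))/n)*(-2) = -3*(-6*n**2 + (2*n**2)/n)*(-2) = -3*(-6*n**2 + 2*n)*(-2) = -3*(-4*n + 12*n**2) = -36*n**2 + 12*n)
(25304 - 23510)/(k(-149) + j(-80)) = (25304 - 23510)/(-76/(-149) + 12*(-80)*(1 - 3*(-80))) = 1794/(-76*(-1/149) + 12*(-80)*(1 + 240)) = 1794/(76/149 + 12*(-80)*241) = 1794/(76/149 - 231360) = 1794/(-34472564/149) = 1794*(-149/34472564) = -133653/17236282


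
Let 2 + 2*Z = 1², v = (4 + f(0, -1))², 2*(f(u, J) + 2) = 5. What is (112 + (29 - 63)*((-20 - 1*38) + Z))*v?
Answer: 170181/4 ≈ 42545.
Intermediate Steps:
f(u, J) = ½ (f(u, J) = -2 + (½)*5 = -2 + 5/2 = ½)
v = 81/4 (v = (4 + ½)² = (9/2)² = 81/4 ≈ 20.250)
Z = -½ (Z = -1 + (½)*1² = -1 + (½)*1 = -1 + ½ = -½ ≈ -0.50000)
(112 + (29 - 63)*((-20 - 1*38) + Z))*v = (112 + (29 - 63)*((-20 - 1*38) - ½))*(81/4) = (112 - 34*((-20 - 38) - ½))*(81/4) = (112 - 34*(-58 - ½))*(81/4) = (112 - 34*(-117/2))*(81/4) = (112 + 1989)*(81/4) = 2101*(81/4) = 170181/4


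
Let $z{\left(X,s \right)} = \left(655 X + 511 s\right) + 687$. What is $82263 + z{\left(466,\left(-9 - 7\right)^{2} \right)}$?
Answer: $518996$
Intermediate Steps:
$z{\left(X,s \right)} = 687 + 511 s + 655 X$ ($z{\left(X,s \right)} = \left(511 s + 655 X\right) + 687 = 687 + 511 s + 655 X$)
$82263 + z{\left(466,\left(-9 - 7\right)^{2} \right)} = 82263 + \left(687 + 511 \left(-9 - 7\right)^{2} + 655 \cdot 466\right) = 82263 + \left(687 + 511 \left(-16\right)^{2} + 305230\right) = 82263 + \left(687 + 511 \cdot 256 + 305230\right) = 82263 + \left(687 + 130816 + 305230\right) = 82263 + 436733 = 518996$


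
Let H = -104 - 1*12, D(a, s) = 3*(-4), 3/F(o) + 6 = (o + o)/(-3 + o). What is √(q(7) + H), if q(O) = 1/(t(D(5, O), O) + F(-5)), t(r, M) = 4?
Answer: I*√7405/8 ≈ 10.757*I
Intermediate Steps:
F(o) = 3/(-6 + 2*o/(-3 + o)) (F(o) = 3/(-6 + (o + o)/(-3 + o)) = 3/(-6 + (2*o)/(-3 + o)) = 3/(-6 + 2*o/(-3 + o)))
D(a, s) = -12
H = -116 (H = -104 - 12 = -116)
q(O) = 19/64 (q(O) = 1/(4 + 3*(3 - 1*(-5))/(2*(-9 + 2*(-5)))) = 1/(4 + 3*(3 + 5)/(2*(-9 - 10))) = 1/(4 + (3/2)*8/(-19)) = 1/(4 + (3/2)*(-1/19)*8) = 1/(4 - 12/19) = 1/(64/19) = 19/64)
√(q(7) + H) = √(19/64 - 116) = √(-7405/64) = I*√7405/8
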